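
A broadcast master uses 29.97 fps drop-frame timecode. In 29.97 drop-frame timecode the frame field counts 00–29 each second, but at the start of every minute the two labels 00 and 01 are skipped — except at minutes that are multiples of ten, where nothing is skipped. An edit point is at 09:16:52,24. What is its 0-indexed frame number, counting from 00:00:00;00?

1001382

Complete 10-minute blocks: 55, each 17982 frames → 989010.
Remaining 6 whole minutes in the current block: 1800 + 5 × 1798 = 10790 frames.
Within the current minute: 52 × 30 + 24 − 2 = 1582 (labels ;00/;01 skipped at this minute). Total = 989010 + 10790 + 1582 = 1001382.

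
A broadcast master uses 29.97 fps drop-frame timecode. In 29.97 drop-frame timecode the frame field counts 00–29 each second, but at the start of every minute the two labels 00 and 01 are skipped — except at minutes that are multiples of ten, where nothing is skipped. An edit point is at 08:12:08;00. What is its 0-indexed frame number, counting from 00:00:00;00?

Complete 10-minute blocks: 49, each 17982 frames → 881118.
Remaining 2 whole minutes in the current block: 1800 + 1 × 1798 = 3598 frames.
Within the current minute: 8 × 30 + 0 − 2 = 238 (labels ;00/;01 skipped at this minute). Total = 881118 + 3598 + 238 = 884954.

884954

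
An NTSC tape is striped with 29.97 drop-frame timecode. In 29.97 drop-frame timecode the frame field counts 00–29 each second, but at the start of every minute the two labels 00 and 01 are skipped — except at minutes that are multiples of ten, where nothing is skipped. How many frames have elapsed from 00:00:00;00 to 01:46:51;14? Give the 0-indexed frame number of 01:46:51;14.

As if non-drop at 30 labels/s: (1 × 3600 + 46 × 60 + 51) × 30 + 14 = 192344.
Minute boundaries passed: 106; those not divisible by 10: 106 − 10 = 96; dropped labels = 2 × 96 = 192.
Actual frame index = 192344 − 192 = 192152.

192152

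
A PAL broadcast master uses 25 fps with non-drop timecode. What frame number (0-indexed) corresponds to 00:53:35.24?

frame 80399

Total seconds to the label: (0 × 3600 + 53 × 60 + 35) = 3215.
Frame index = 3215 × 25 + 24 = 80399.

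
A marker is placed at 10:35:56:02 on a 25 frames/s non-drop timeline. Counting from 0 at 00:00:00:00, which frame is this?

frame 953902

Total seconds to the label: (10 × 3600 + 35 × 60 + 56) = 38156.
Frame index = 38156 × 25 + 2 = 953902.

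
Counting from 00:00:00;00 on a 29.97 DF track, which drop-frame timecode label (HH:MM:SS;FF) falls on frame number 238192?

02:12:27;20

Each 10-minute DF block holds 10 × 60 × 30 − 9 × 2 = 17982 frames. 238192 ÷ 17982 → 13 full blocks, remainder 4426.
Within the partial block the first minute is 1800 frames and each further minute 1798, so 2 further minute boundaries passed. Total skipped labels = 18 × 13 + 2 × 2 = 238.
Non-drop label index = 238192 + 238 = 238430; at 30 labels/s that is 02:12:27:20, i.e. DF 02:12:27;20.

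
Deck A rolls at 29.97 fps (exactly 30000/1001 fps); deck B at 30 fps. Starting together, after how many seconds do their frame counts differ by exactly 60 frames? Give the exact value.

2002 seconds

The gap grows by |30 − 30000/1001| = 30/1001 frames per second.
Time for a 60-frame gap: 60 ÷ (30/1001) = 2002 s.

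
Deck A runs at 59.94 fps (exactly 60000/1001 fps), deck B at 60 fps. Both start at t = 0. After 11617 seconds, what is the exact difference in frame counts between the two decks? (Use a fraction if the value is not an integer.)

697020/1001 frames

A emits 60000/1001 × 11617 = 697020000/1001 frames; B emits 60 × 11617 = 697020.
Difference = 697020/1001 frames (≈ 696.3237); B is ahead of A.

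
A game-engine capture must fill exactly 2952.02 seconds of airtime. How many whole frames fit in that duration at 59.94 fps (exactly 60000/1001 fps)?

Frames = 2952.02 × 60000/1001 = 177121200/1001 ≈ 176944.2557.
Complete frames: 176944.

176944 frames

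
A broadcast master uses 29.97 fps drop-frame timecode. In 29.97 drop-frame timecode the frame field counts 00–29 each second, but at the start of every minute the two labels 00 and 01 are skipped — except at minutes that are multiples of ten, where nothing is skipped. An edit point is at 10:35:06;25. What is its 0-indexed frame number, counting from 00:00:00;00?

1142061

Complete 10-minute blocks: 63, each 17982 frames → 1132866.
Remaining 5 whole minutes in the current block: 1800 + 4 × 1798 = 8992 frames.
Within the current minute: 6 × 30 + 25 − 2 = 203 (labels ;00/;01 skipped at this minute). Total = 1132866 + 8992 + 203 = 1142061.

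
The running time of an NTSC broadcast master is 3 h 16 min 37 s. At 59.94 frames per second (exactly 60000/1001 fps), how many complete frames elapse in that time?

3 h 16 min 37 s = 11797 s.
Frames = 11797 × 60000/1001 = 707820000/1001 ≈ 707112.8871.
Complete frames: 707112.

707112 frames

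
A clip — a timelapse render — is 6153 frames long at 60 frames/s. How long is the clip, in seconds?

Running time = 6153 / (60) = 102.55 s.

102.55 seconds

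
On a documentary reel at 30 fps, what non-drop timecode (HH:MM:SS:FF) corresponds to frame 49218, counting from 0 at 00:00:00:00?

49218 ÷ 30 = 1640 full seconds, remainder 18 frames.
1640 s = 0 h 27 min 20 s.
Timecode: 00:27:20:18.

00:27:20:18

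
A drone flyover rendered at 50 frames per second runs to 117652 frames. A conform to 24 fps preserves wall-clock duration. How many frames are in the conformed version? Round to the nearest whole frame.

Frames at target rate = 117652 × (24) / (50) = 1411824/25 ≈ 56472.960.
Nearest whole frame: 56473.

56473 frames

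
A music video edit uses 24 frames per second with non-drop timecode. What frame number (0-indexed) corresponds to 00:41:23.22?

Total seconds to the label: (0 × 3600 + 41 × 60 + 23) = 2483.
Frame index = 2483 × 24 + 22 = 59614.

59614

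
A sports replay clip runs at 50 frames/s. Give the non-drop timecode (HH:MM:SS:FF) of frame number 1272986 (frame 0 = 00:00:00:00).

1272986 ÷ 50 = 25459 full seconds, remainder 36 frames.
25459 s = 7 h 4 min 19 s.
Timecode: 07:04:19:36.

07:04:19:36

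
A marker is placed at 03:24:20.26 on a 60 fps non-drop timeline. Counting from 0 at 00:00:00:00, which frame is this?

Total seconds to the label: (3 × 3600 + 24 × 60 + 20) = 12260.
Frame index = 12260 × 60 + 26 = 735626.

frame 735626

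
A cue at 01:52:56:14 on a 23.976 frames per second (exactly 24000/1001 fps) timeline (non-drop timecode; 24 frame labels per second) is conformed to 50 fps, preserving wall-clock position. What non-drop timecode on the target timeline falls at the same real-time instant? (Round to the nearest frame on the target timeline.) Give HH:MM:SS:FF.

01:53:03:18

Source frame index: (1×3600 + 52×60 + 56) × 24 + 14 = 162638.
Real time: 162638 / (24000/1001) = 81400319/12000 s.
Target frame: (81400319/12000) × (50) = 81400319/240 ≈ 339167.996 → 339168.
At 50 labels/s: frame 339168 → 01:53:03:18.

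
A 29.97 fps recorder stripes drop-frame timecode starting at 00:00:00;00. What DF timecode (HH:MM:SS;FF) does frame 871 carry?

Each 10-minute DF block holds 10 × 60 × 30 − 9 × 2 = 17982 frames. 871 ÷ 17982 → 0 full blocks, remainder 871.
Within the partial block the first minute is 1800 frames and each further minute 1798, so 0 further minute boundaries passed. Total skipped labels = 18 × 0 + 2 × 0 = 0.
Non-drop label index = 871 + 0 = 871; at 30 labels/s that is 00:00:29:01, i.e. DF 00:00:29;01.

00:00:29;01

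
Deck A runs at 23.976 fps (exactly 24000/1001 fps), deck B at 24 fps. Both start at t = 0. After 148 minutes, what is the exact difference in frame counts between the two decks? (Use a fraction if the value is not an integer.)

213120/1001 frames

148 min = 8880 s.
A emits 24000/1001 × 8880 = 213120000/1001 frames; B emits 24 × 8880 = 213120.
Difference = 213120/1001 frames (≈ 212.9071); B is ahead of A.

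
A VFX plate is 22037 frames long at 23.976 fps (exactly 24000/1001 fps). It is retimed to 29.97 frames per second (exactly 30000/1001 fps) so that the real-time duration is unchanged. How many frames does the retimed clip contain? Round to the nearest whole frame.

Frames at target rate = 22037 × (30000/1001) / (24000/1001) = 110185/4 ≈ 27546.250.
Nearest whole frame: 27546.

27546 frames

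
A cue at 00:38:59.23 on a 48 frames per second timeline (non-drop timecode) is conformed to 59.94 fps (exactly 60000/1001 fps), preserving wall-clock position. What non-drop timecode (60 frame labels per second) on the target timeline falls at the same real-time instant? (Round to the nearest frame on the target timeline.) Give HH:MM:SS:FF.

Source frame index: (0×3600 + 38×60 + 59) × 48 + 23 = 112295.
Real time: 112295 / (48) = 112295/48 s.
Target frame: (112295/48) × (60000/1001) = 140368750/1001 ≈ 140228.521 → 140229.
At 60 labels/s: frame 140229 → 00:38:57:09.

00:38:57:09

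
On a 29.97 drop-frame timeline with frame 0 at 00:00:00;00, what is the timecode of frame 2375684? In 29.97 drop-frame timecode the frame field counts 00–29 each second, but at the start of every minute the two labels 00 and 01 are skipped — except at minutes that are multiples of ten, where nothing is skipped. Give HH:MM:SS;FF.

22:01:08;22

Each 10-minute DF block holds 10 × 60 × 30 − 9 × 2 = 17982 frames. 2375684 ÷ 17982 → 132 full blocks, remainder 2060.
Within the partial block the first minute is 1800 frames and each further minute 1798, so 1 further minute boundary passed. Total skipped labels = 18 × 132 + 2 × 1 = 2378.
Non-drop label index = 2375684 + 2378 = 2378062; at 30 labels/s that is 22:01:08:22, i.e. DF 22:01:08;22.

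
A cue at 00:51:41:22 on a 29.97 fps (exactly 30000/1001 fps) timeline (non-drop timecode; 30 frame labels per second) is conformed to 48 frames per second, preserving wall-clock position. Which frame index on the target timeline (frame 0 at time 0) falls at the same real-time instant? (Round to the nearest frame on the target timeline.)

Source frame index: (0×3600 + 51×60 + 41) × 30 + 22 = 93052.
Real time: 93052 / (30000/1001) = 23286263/7500 s.
Target frame: (23286263/7500) × (48) = 93145052/625 ≈ 149032.083 → 149032.

frame 149032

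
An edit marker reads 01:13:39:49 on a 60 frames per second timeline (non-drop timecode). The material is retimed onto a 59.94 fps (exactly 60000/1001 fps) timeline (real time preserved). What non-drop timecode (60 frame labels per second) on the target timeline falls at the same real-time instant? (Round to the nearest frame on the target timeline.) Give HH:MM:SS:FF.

Source frame index: (1×3600 + 13×60 + 39) × 60 + 49 = 265189.
Real time: 265189 / (60) = 265189/60 s.
Target frame: (265189/60) × (60000/1001) = 265189000/1001 ≈ 264924.076 → 264924.
At 60 labels/s: frame 264924 → 01:13:35:24.

01:13:35:24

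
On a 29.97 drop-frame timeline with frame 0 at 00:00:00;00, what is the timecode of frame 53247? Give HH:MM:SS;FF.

Ten DF minutes hold 17982 frames, so frame 53247 lies in block 2 (frames 35964–53945) with 17283 frames into that block.
The block's first minute is 1800 frames and the rest 1798 each; 17283 frames reaches minute 9, so 2 × 18 + 9 × 2 = 54 labels have been skipped so far.
Adding those back, label number 53247 + 54 = 53301 at 30 labels/s is 1776 s + 21 f = 0 h 29 min 36 s frame 21, i.e. 00:29:36;21.

00:29:36;21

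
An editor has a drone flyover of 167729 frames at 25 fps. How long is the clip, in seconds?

6709.16 seconds

Running time = 167729 / (25) = 6709.16 s.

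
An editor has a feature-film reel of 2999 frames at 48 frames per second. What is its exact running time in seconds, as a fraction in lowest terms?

Running time = 2999 ÷ (48) = 2999 × 1/48 = 2999/48 s.

2999/48 seconds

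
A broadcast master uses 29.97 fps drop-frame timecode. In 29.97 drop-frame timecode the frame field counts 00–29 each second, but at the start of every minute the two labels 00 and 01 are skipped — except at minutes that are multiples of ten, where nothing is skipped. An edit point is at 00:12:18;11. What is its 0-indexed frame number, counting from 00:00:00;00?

22129

As if non-drop at 30 labels/s: (0 × 3600 + 12 × 60 + 18) × 30 + 11 = 22151.
Minute boundaries passed: 12; those not divisible by 10: 12 − 1 = 11; dropped labels = 2 × 11 = 22.
Actual frame index = 22151 − 22 = 22129.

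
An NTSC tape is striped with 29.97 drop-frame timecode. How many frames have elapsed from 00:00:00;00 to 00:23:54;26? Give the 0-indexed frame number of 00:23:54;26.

43004

As if non-drop at 30 labels/s: (0 × 3600 + 23 × 60 + 54) × 30 + 26 = 43046.
Minute boundaries passed: 23; those not divisible by 10: 23 − 2 = 21; dropped labels = 2 × 21 = 42.
Actual frame index = 43046 − 42 = 43004.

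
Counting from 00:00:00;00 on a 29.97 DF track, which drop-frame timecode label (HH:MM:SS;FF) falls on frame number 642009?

05:57:01;23

Each 10-minute DF block holds 10 × 60 × 30 − 9 × 2 = 17982 frames. 642009 ÷ 17982 → 35 full blocks, remainder 12639.
Within the partial block the first minute is 1800 frames and each further minute 1798, so 7 further minute boundaries passed. Total skipped labels = 18 × 35 + 2 × 7 = 644.
Non-drop label index = 642009 + 644 = 642653; at 30 labels/s that is 05:57:01:23, i.e. DF 05:57:01;23.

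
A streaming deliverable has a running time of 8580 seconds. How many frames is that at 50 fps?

Frames = 8580 × 50 = 429000.

429000 frames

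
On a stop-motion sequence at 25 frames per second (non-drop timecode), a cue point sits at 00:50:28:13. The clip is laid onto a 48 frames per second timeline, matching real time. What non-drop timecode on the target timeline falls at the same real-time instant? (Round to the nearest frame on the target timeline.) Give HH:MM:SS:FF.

00:50:28:25

Source frame index: (0×3600 + 50×60 + 28) × 25 + 13 = 75713.
Real time: 75713 / (25) = 75713/25 s.
Target frame: (75713/25) × (48) = 3634224/25 ≈ 145368.960 → 145369.
At 48 labels/s: frame 145369 → 00:50:28:25.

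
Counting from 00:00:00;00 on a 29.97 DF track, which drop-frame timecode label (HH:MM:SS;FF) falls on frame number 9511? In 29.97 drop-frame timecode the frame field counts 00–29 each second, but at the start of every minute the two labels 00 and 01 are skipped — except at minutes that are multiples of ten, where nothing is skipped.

Each 10-minute DF block holds 10 × 60 × 30 − 9 × 2 = 17982 frames. 9511 ÷ 17982 → 0 full blocks, remainder 9511.
Within the partial block the first minute is 1800 frames and each further minute 1798, so 5 further minute boundaries passed. Total skipped labels = 18 × 0 + 2 × 5 = 10.
Non-drop label index = 9511 + 10 = 9521; at 30 labels/s that is 00:05:17:11, i.e. DF 00:05:17;11.

00:05:17;11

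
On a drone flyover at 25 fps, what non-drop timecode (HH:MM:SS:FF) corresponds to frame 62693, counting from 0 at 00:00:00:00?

00:41:47:18

62693 ÷ 25 = 2507 full seconds, remainder 18 frames.
2507 s = 0 h 41 min 47 s.
Timecode: 00:41:47:18.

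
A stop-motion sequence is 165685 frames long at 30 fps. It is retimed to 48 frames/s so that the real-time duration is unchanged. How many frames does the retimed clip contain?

265096 frames

Target frames = source frames × (target rate / source rate) = 165685 × (48)/(30) = 165685 × 8/5 = 265096.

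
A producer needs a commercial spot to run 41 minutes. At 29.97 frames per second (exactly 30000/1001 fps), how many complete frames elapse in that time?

41 min = 2460 s.
Frames = 2460 × 30000/1001 = 73800000/1001 ≈ 73726.2737.
Complete frames: 73726.

73726 frames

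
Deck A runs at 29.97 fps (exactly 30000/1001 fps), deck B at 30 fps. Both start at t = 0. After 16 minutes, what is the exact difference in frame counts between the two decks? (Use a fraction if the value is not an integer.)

28800/1001 frames

16 min = 960 s.
A emits 30000/1001 × 960 = 28800000/1001 frames; B emits 30 × 960 = 28800.
Difference = 28800/1001 frames (≈ 28.7712); B is ahead of A.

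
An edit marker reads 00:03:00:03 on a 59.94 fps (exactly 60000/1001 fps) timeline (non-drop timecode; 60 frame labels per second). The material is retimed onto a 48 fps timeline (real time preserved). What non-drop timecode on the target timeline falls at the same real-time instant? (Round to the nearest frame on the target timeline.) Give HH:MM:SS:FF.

00:03:00:11

Source frame index: (0×3600 + 3×60 + 0) × 60 + 3 = 10803.
Real time: 10803 / (60000/1001) = 3604601/20000 s.
Target frame: (3604601/20000) × (48) = 10813803/1250 ≈ 8651.042 → 8651.
At 48 labels/s: frame 8651 → 00:03:00:11.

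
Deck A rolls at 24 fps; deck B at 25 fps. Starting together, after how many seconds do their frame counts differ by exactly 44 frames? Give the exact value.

The gap grows by |25 − 24| = 1 frame per second.
Time for a 44-frame gap: 44 ÷ (1) = 44 s.

44 seconds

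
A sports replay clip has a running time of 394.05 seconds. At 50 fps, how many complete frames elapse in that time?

Frames = 394.05 × 50 = 39405/2 ≈ 19702.5000.
Complete frames: 19702.

19702 frames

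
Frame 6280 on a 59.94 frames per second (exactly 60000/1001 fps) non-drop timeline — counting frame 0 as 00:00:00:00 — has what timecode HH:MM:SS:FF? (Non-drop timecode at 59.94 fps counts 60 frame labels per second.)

00:01:44:40

6280 ÷ 60 = 104 full seconds, remainder 40 frames.
104 s = 0 h 1 min 44 s.
Timecode: 00:01:44:40.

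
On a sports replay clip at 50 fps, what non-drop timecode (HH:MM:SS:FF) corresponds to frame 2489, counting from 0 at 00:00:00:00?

00:00:49:39

2489 ÷ 50 = 49 full seconds, remainder 39 frames.
49 s = 0 h 0 min 49 s.
Timecode: 00:00:49:39.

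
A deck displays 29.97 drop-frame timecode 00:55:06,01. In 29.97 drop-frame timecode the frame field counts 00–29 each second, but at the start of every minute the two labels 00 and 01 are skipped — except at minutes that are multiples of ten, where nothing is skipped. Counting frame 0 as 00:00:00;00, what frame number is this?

99081

As if non-drop at 30 labels/s: (0 × 3600 + 55 × 60 + 6) × 30 + 1 = 99181.
Minute boundaries passed: 55; those not divisible by 10: 55 − 5 = 50; dropped labels = 2 × 50 = 100.
Actual frame index = 99181 − 100 = 99081.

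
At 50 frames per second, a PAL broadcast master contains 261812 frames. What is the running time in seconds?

5236.24 seconds

Running time = 261812 / (50) = 5236.24 s.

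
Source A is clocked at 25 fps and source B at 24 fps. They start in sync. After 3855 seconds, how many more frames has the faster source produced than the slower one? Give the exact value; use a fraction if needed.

3855 frames

A emits 25 × 3855 = 96375 frames; B emits 24 × 3855 = 92520.
Difference = 3855 frames; B is behind A.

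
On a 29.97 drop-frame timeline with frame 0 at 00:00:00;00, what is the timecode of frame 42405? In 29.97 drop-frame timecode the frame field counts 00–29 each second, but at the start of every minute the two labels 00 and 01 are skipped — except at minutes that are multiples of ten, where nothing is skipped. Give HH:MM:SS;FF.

Each 10-minute DF block holds 10 × 60 × 30 − 9 × 2 = 17982 frames. 42405 ÷ 17982 → 2 full blocks, remainder 6441.
Within the partial block the first minute is 1800 frames and each further minute 1798, so 3 further minute boundaries passed. Total skipped labels = 18 × 2 + 2 × 3 = 42.
Non-drop label index = 42405 + 42 = 42447; at 30 labels/s that is 00:23:34:27, i.e. DF 00:23:34;27.

00:23:34;27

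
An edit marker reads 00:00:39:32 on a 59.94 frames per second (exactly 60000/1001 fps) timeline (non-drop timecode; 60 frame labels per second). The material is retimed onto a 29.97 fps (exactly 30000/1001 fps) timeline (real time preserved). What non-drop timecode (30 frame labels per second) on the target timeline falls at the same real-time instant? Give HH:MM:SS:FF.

Source frame index: (0×3600 + 0×60 + 39) × 60 + 32 = 2372.
Real time: 2372 / (60000/1001) = 593593/15000 s.
Target frame: (593593/15000) × (30000/1001) = 1186.
At 30 labels/s: frame 1186 → 00:00:39:16.

00:00:39:16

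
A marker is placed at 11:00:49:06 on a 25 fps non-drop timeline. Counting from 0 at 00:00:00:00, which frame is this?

991231

Total seconds to the label: (11 × 3600 + 0 × 60 + 49) = 39649.
Frame index = 39649 × 25 + 6 = 991231.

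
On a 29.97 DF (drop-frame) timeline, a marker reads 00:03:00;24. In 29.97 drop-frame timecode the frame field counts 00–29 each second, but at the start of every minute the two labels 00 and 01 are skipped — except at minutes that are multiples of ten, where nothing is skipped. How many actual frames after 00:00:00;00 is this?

5418

As if non-drop at 30 labels/s: (0 × 3600 + 3 × 60 + 0) × 30 + 24 = 5424.
Minute boundaries passed: 3; those not divisible by 10: 3 − 0 = 3; dropped labels = 2 × 3 = 6.
Actual frame index = 5424 − 6 = 5418.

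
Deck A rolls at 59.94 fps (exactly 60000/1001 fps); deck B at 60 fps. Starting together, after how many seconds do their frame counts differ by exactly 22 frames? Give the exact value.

11011/30 seconds

The gap grows by |60 − 60000/1001| = 60/1001 frames per second.
Time for a 22-frame gap: 22 ÷ (60/1001) = 11011/30 s.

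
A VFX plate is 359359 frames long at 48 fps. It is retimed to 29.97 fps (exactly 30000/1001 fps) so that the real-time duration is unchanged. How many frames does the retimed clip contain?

Target frames = source frames × (target rate / source rate) = 359359 × (30000/1001)/(48) = 359359 × 625/1001 = 224375.

224375 frames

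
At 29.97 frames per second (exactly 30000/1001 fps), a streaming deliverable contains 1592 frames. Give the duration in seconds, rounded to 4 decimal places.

53.1197 seconds

Running time = 1592 × 1001/30000 = 199199/3750 s ≈ 53.1197 s.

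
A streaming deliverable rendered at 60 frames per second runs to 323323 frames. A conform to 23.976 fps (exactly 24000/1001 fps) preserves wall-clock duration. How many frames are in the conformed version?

Target frames = source frames × (target rate / source rate) = 323323 × (24000/1001)/(60) = 323323 × 400/1001 = 129200.

129200 frames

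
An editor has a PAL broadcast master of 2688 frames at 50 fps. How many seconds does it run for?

Running time = 2688 / (50) = 53.76 s.

53.76 seconds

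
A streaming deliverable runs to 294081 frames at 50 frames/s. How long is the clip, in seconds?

Running time = 294081 / (50) = 5881.62 s.

5881.62 seconds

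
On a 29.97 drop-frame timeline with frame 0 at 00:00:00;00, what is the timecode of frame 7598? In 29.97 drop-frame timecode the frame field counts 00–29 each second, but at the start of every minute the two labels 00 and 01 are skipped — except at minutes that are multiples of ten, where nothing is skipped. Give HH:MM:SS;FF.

00:04:13;16

Ten DF minutes hold 17982 frames, so frame 7598 lies in block 0 (frames 0–17981) with 7598 frames into that block.
The block's first minute is 1800 frames and the rest 1798 each; 7598 frames reaches minute 4, so 0 × 18 + 4 × 2 = 8 labels have been skipped so far.
Adding those back, label number 7598 + 8 = 7606 at 30 labels/s is 253 s + 16 f = 0 h 4 min 13 s frame 16, i.e. 00:04:13;16.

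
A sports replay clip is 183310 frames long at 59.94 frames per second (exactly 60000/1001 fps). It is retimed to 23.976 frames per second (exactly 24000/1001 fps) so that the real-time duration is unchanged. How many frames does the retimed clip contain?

Target frames = source frames × (target rate / source rate) = 183310 × (24000/1001)/(60000/1001) = 183310 × 2/5 = 73324.

73324 frames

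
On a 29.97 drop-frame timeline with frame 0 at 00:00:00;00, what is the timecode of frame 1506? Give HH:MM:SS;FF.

00:00:50;06

Ten DF minutes hold 17982 frames, so frame 1506 lies in block 0 (frames 0–17981) with 1506 frames into that block.
The block's first minute is 1800 frames and the rest 1798 each; 1506 frames reaches minute 0, so 0 × 18 + 0 × 2 = 0 labels have been skipped so far.
Adding those back, label number 1506 + 0 = 1506 at 30 labels/s is 50 s + 6 f = 0 h 0 min 50 s frame 6, i.e. 00:00:50;06.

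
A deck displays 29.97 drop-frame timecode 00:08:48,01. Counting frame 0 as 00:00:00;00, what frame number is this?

As if non-drop at 30 labels/s: (0 × 3600 + 8 × 60 + 48) × 30 + 1 = 15841.
Minute boundaries passed: 8; those not divisible by 10: 8 − 0 = 8; dropped labels = 2 × 8 = 16.
Actual frame index = 15841 − 16 = 15825.

15825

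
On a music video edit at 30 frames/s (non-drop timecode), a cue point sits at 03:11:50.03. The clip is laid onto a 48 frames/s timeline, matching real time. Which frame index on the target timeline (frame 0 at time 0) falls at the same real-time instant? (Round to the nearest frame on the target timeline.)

Source frame index: (3×3600 + 11×60 + 50) × 30 + 3 = 345303.
Real time: 345303 / (30) = 115101/10 s.
Target frame: (115101/10) × (48) = 2762424/5 ≈ 552484.800 → 552485.

frame 552485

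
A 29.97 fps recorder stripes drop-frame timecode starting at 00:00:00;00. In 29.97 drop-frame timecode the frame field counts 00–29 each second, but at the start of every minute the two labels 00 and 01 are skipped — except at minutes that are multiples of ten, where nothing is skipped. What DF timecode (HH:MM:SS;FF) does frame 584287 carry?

05:24:55;21

Ten DF minutes hold 17982 frames, so frame 584287 lies in block 32 (frames 575424–593405) with 8863 frames into that block.
The block's first minute is 1800 frames and the rest 1798 each; 8863 frames reaches minute 4, so 32 × 18 + 4 × 2 = 584 labels have been skipped so far.
Adding those back, label number 584287 + 584 = 584871 at 30 labels/s is 19495 s + 21 f = 5 h 24 min 55 s frame 21, i.e. 05:24:55;21.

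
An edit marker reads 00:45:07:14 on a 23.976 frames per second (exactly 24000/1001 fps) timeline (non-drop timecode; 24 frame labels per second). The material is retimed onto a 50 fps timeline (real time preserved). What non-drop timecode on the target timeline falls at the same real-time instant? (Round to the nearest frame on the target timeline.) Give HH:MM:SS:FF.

Source frame index: (0×3600 + 45×60 + 7) × 24 + 14 = 64982.
Real time: 64982 / (24000/1001) = 32523491/12000 s.
Target frame: (32523491/12000) × (50) = 32523491/240 ≈ 135514.546 → 135515.
At 50 labels/s: frame 135515 → 00:45:10:15.

00:45:10:15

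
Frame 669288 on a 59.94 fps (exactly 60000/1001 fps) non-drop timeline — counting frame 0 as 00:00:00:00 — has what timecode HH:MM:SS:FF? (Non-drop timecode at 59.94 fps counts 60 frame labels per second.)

669288 ÷ 60 = 11154 full seconds, remainder 48 frames.
11154 s = 3 h 5 min 54 s.
Timecode: 03:05:54:48.

03:05:54:48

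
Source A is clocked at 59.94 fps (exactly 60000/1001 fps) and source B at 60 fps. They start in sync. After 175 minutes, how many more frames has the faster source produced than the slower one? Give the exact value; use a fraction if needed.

175 min = 10500 s.
A emits 60000/1001 × 10500 = 90000000/143 frames; B emits 60 × 10500 = 630000.
Difference = 90000/143 frames (≈ 629.3706); B is ahead of A.

90000/143 frames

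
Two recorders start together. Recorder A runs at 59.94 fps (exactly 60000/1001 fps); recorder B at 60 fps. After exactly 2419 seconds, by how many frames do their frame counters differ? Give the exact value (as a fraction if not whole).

145140/1001 frames

A emits 60000/1001 × 2419 = 145140000/1001 frames; B emits 60 × 2419 = 145140.
Difference = 145140/1001 frames (≈ 144.9950); B is ahead of A.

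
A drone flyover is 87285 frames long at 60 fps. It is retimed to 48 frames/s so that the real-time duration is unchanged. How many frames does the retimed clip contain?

69828 frames

Target frames = source frames × (target rate / source rate) = 87285 × (48)/(60) = 87285 × 4/5 = 69828.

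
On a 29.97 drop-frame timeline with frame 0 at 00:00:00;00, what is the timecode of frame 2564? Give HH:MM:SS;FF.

Ten DF minutes hold 17982 frames, so frame 2564 lies in block 0 (frames 0–17981) with 2564 frames into that block.
The block's first minute is 1800 frames and the rest 1798 each; 2564 frames reaches minute 1, so 0 × 18 + 1 × 2 = 2 labels have been skipped so far.
Adding those back, label number 2564 + 2 = 2566 at 30 labels/s is 85 s + 16 f = 0 h 1 min 25 s frame 16, i.e. 00:01:25;16.

00:01:25;16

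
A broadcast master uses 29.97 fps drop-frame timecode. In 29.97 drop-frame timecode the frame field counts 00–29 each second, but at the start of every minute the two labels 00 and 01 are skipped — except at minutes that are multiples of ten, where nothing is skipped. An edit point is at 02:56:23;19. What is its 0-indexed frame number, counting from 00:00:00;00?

317191

Complete 10-minute blocks: 17, each 17982 frames → 305694.
Remaining 6 whole minutes in the current block: 1800 + 5 × 1798 = 10790 frames.
Within the current minute: 23 × 30 + 19 − 2 = 707 (labels ;00/;01 skipped at this minute). Total = 305694 + 10790 + 707 = 317191.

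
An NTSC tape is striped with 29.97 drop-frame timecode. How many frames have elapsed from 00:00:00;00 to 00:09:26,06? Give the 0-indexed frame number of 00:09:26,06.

Complete 10-minute blocks: 0, each 17982 frames → 0.
Remaining 9 whole minutes in the current block: 1800 + 8 × 1798 = 16184 frames.
Within the current minute: 26 × 30 + 6 − 2 = 784 (labels ;00/;01 skipped at this minute). Total = 0 + 16184 + 784 = 16968.

16968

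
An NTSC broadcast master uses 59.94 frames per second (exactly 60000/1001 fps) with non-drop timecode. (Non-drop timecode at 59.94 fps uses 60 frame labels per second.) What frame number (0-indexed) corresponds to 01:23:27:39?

Total seconds to the label: (1 × 3600 + 23 × 60 + 27) = 5007.
Frame index = 5007 × 60 + 39 = 300459.

frame 300459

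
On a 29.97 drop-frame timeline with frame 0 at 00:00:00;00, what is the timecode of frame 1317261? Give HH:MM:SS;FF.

12:12:32;19

Ten DF minutes hold 17982 frames, so frame 1317261 lies in block 73 (frames 1312686–1330667) with 4575 frames into that block.
The block's first minute is 1800 frames and the rest 1798 each; 4575 frames reaches minute 2, so 73 × 18 + 2 × 2 = 1318 labels have been skipped so far.
Adding those back, label number 1317261 + 1318 = 1318579 at 30 labels/s is 43952 s + 19 f = 12 h 12 min 32 s frame 19, i.e. 12:12:32;19.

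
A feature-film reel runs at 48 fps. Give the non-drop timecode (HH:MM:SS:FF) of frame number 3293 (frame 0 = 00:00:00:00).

00:01:08:29

3293 ÷ 48 = 68 full seconds, remainder 29 frames.
68 s = 0 h 1 min 8 s.
Timecode: 00:01:08:29.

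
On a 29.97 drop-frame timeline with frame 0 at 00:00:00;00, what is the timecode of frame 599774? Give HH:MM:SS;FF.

05:33:32;14

Ten DF minutes hold 17982 frames, so frame 599774 lies in block 33 (frames 593406–611387) with 6368 frames into that block.
The block's first minute is 1800 frames and the rest 1798 each; 6368 frames reaches minute 3, so 33 × 18 + 3 × 2 = 600 labels have been skipped so far.
Adding those back, label number 599774 + 600 = 600374 at 30 labels/s is 20012 s + 14 f = 5 h 33 min 32 s frame 14, i.e. 05:33:32;14.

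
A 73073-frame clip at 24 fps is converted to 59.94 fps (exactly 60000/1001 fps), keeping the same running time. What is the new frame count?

182500 frames

Target frames = source frames × (target rate / source rate) = 73073 × (60000/1001)/(24) = 73073 × 2500/1001 = 182500.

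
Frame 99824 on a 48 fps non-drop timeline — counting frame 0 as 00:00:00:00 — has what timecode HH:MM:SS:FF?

00:34:39:32

99824 ÷ 48 = 2079 full seconds, remainder 32 frames.
2079 s = 0 h 34 min 39 s.
Timecode: 00:34:39:32.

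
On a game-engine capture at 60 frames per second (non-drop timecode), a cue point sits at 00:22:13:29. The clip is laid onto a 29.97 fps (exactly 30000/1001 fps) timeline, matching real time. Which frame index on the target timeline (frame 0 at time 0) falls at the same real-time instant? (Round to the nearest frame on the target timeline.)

Source frame index: (0×3600 + 22×60 + 13) × 60 + 29 = 80009.
Real time: 80009 / (60) = 80009/60 s.
Target frame: (80009/60) × (30000/1001) = 40004500/1001 ≈ 39964.535 → 39965.

frame 39965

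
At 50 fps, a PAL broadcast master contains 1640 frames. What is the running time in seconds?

32.8 seconds

Running time = 1640 / (50) = 32.8 s.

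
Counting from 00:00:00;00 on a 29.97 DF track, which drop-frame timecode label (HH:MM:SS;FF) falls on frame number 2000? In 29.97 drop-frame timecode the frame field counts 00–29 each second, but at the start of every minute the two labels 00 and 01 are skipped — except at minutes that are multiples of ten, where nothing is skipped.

Ten DF minutes hold 17982 frames, so frame 2000 lies in block 0 (frames 0–17981) with 2000 frames into that block.
The block's first minute is 1800 frames and the rest 1798 each; 2000 frames reaches minute 1, so 0 × 18 + 1 × 2 = 2 labels have been skipped so far.
Adding those back, label number 2000 + 2 = 2002 at 30 labels/s is 66 s + 22 f = 0 h 1 min 6 s frame 22, i.e. 00:01:06;22.

00:01:06;22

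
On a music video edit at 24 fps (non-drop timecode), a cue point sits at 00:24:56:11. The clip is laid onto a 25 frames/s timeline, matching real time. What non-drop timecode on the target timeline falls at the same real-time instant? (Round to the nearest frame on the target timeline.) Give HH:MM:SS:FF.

00:24:56:11

Source frame index: (0×3600 + 24×60 + 56) × 24 + 11 = 35915.
Real time: 35915 / (24) = 35915/24 s.
Target frame: (35915/24) × (25) = 897875/24 ≈ 37411.458 → 37411.
At 25 labels/s: frame 37411 → 00:24:56:11.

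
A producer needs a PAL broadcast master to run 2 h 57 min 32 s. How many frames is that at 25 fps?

266300 frames

2 h 57 min 32 s = 10652 s.
Frames = 10652 × 25 = 266300.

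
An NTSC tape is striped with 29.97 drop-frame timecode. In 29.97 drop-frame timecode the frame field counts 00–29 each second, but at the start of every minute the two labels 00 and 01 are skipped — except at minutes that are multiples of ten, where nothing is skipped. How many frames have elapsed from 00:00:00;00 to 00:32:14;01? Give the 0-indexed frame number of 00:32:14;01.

Complete 10-minute blocks: 3, each 17982 frames → 53946.
Remaining 2 whole minutes in the current block: 1800 + 1 × 1798 = 3598 frames.
Within the current minute: 14 × 30 + 1 − 2 = 419 (labels ;00/;01 skipped at this minute). Total = 53946 + 3598 + 419 = 57963.

57963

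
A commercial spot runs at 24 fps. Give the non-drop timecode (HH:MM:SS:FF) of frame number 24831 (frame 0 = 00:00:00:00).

00:17:14:15

24831 ÷ 24 = 1034 full seconds, remainder 15 frames.
1034 s = 0 h 17 min 14 s.
Timecode: 00:17:14:15.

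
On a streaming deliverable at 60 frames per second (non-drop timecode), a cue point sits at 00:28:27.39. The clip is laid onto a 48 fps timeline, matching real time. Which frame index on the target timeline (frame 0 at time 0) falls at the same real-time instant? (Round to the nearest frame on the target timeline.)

Source frame index: (0×3600 + 28×60 + 27) × 60 + 39 = 102459.
Real time: 102459 / (60) = 34153/20 s.
Target frame: (34153/20) × (48) = 409836/5 ≈ 81967.200 → 81967.

frame 81967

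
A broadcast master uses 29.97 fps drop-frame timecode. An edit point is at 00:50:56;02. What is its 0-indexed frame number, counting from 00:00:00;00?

As if non-drop at 30 labels/s: (0 × 3600 + 50 × 60 + 56) × 30 + 2 = 91682.
Minute boundaries passed: 50; those not divisible by 10: 50 − 5 = 45; dropped labels = 2 × 45 = 90.
Actual frame index = 91682 − 90 = 91592.

91592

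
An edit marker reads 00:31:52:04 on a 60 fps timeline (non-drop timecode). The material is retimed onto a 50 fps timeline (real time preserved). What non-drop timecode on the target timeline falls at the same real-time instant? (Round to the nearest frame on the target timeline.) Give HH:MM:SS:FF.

Source frame index: (0×3600 + 31×60 + 52) × 60 + 4 = 114724.
Real time: 114724 / (60) = 28681/15 s.
Target frame: (28681/15) × (50) = 286810/3 ≈ 95603.333 → 95603.
At 50 labels/s: frame 95603 → 00:31:52:03.

00:31:52:03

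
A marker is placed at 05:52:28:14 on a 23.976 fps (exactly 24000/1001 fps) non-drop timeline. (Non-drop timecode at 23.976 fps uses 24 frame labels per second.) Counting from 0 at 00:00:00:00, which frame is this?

Total seconds to the label: (5 × 3600 + 52 × 60 + 28) = 21148.
Frame index = 21148 × 24 + 14 = 507566.

507566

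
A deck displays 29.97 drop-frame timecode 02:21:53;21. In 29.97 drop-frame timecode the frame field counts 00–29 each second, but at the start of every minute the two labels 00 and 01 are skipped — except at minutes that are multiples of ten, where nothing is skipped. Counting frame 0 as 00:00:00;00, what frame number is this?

255157

As if non-drop at 30 labels/s: (2 × 3600 + 21 × 60 + 53) × 30 + 21 = 255411.
Minute boundaries passed: 141; those not divisible by 10: 141 − 14 = 127; dropped labels = 2 × 127 = 254.
Actual frame index = 255411 − 254 = 255157.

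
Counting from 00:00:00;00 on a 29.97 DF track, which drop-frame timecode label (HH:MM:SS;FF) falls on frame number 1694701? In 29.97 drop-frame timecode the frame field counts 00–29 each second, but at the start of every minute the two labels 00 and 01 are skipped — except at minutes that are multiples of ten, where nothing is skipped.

15:42:26;17

Ten DF minutes hold 17982 frames, so frame 1694701 lies in block 94 (frames 1690308–1708289) with 4393 frames into that block.
The block's first minute is 1800 frames and the rest 1798 each; 4393 frames reaches minute 2, so 94 × 18 + 2 × 2 = 1696 labels have been skipped so far.
Adding those back, label number 1694701 + 1696 = 1696397 at 30 labels/s is 56546 s + 17 f = 15 h 42 min 26 s frame 17, i.e. 15:42:26;17.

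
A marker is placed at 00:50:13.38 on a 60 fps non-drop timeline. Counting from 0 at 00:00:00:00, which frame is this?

180818

Total seconds to the label: (0 × 3600 + 50 × 60 + 13) = 3013.
Frame index = 3013 × 60 + 38 = 180818.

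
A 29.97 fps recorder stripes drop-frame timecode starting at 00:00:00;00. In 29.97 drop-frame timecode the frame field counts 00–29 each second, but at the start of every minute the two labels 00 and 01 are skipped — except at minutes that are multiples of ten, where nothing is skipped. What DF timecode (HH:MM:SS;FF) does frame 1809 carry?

Ten DF minutes hold 17982 frames, so frame 1809 lies in block 0 (frames 0–17981) with 1809 frames into that block.
The block's first minute is 1800 frames and the rest 1798 each; 1809 frames reaches minute 1, so 0 × 18 + 1 × 2 = 2 labels have been skipped so far.
Adding those back, label number 1809 + 2 = 1811 at 30 labels/s is 60 s + 11 f = 0 h 1 min 0 s frame 11, i.e. 00:01:00;11.

00:01:00;11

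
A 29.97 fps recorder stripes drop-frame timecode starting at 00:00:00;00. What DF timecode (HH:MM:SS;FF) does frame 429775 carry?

03:59:00;07

Each 10-minute DF block holds 10 × 60 × 30 − 9 × 2 = 17982 frames. 429775 ÷ 17982 → 23 full blocks, remainder 16189.
Within the partial block the first minute is 1800 frames and each further minute 1798, so 9 further minute boundaries passed. Total skipped labels = 18 × 23 + 2 × 9 = 432.
Non-drop label index = 429775 + 432 = 430207; at 30 labels/s that is 03:59:00:07, i.e. DF 03:59:00;07.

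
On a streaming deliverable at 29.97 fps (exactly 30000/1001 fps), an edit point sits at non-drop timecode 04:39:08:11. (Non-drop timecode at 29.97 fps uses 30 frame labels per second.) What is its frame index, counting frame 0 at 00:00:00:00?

Total seconds to the label: (4 × 3600 + 39 × 60 + 8) = 16748.
Frame index = 16748 × 30 + 11 = 502451.

502451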